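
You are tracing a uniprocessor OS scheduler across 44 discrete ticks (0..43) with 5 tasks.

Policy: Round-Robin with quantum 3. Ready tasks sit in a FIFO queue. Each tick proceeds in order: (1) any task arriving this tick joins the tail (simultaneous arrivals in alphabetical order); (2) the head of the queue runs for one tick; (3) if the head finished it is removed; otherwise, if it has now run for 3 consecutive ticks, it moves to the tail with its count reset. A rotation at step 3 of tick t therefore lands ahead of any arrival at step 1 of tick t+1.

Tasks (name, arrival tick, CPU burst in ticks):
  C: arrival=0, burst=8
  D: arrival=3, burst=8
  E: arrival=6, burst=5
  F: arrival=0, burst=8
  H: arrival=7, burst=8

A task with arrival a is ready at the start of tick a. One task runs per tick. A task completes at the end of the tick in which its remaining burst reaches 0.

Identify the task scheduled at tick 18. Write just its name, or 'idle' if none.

t=0: queue=[C,F] q_used=0 → run C
t=1: queue=[C,F] q_used=1 → run C
t=2: queue=[C,F] q_used=2 → run C
t=3: queue=[F,C,D] q_used=0 → run F
t=4: queue=[F,C,D] q_used=1 → run F
t=5: queue=[F,C,D] q_used=2 → run F
t=6: queue=[C,D,F,E] q_used=0 → run C
t=7: queue=[C,D,F,E,H] q_used=1 → run C
t=8: queue=[C,D,F,E,H] q_used=2 → run C
t=9: queue=[D,F,E,H,C] q_used=0 → run D
t=10: queue=[D,F,E,H,C] q_used=1 → run D
t=11: queue=[D,F,E,H,C] q_used=2 → run D
t=12: queue=[F,E,H,C,D] q_used=0 → run F
t=13: queue=[F,E,H,C,D] q_used=1 → run F
t=14: queue=[F,E,H,C,D] q_used=2 → run F
t=15: queue=[E,H,C,D,F] q_used=0 → run E
t=16: queue=[E,H,C,D,F] q_used=1 → run E
t=17: queue=[E,H,C,D,F] q_used=2 → run E
t=18: queue=[H,C,D,F,E] q_used=0 → run H
t=19: queue=[H,C,D,F,E] q_used=1 → run H
t=20: queue=[H,C,D,F,E] q_used=2 → run H
t=21: queue=[C,D,F,E,H] q_used=0 → run C
t=22: queue=[C,D,F,E,H] q_used=1 → run C
t=23: queue=[D,F,E,H] q_used=0 → run D
t=24: queue=[D,F,E,H] q_used=1 → run D
t=25: queue=[D,F,E,H] q_used=2 → run D
t=26: queue=[F,E,H,D] q_used=0 → run F
t=27: queue=[F,E,H,D] q_used=1 → run F
t=28: queue=[E,H,D] q_used=0 → run E
t=29: queue=[E,H,D] q_used=1 → run E
t=30: queue=[H,D] q_used=0 → run H
t=31: queue=[H,D] q_used=1 → run H
t=32: queue=[H,D] q_used=2 → run H
t=33: queue=[D,H] q_used=0 → run D
t=34: queue=[D,H] q_used=1 → run D
t=35: queue=[H] q_used=0 → run H
t=36: queue=[H] q_used=1 → run H
t=37: (idle)
t=38: (idle)
t=39: (idle)
t=40: (idle)
t=41: (idle)
t=42: (idle)
t=43: (idle)

running at tick 18 = H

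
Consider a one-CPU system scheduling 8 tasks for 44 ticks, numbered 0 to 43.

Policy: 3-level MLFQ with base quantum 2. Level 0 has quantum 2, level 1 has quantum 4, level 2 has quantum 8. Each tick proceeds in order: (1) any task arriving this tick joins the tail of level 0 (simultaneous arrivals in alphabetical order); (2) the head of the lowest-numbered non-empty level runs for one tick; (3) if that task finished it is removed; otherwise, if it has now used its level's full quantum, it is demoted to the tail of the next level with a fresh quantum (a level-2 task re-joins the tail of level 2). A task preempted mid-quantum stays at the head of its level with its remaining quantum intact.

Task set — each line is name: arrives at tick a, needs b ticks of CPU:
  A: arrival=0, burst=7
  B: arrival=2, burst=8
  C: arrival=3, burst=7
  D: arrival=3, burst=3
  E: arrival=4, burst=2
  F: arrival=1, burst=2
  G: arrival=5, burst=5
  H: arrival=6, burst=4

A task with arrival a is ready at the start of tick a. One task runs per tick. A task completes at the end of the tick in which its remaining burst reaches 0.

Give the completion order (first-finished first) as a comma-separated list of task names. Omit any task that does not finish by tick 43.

t=0: L0/L1/L2 = A/-/- → run A
t=1: L0/L1/L2 = AF/-/- → run A
t=2: L0/L1/L2 = FB/A/- → run F
t=3: L0/L1/L2 = FBCD/A/- → run F
t=4: L0/L1/L2 = BCDE/A/- → run B
t=5: L0/L1/L2 = BCDEG/A/- → run B
t=6: L0/L1/L2 = CDEGH/AB/- → run C
t=7: L0/L1/L2 = CDEGH/AB/- → run C
t=8: L0/L1/L2 = DEGH/ABC/- → run D
t=9: L0/L1/L2 = DEGH/ABC/- → run D
t=10: L0/L1/L2 = EGH/ABCD/- → run E
t=11: L0/L1/L2 = EGH/ABCD/- → run E
t=12: L0/L1/L2 = GH/ABCD/- → run G
t=13: L0/L1/L2 = GH/ABCD/- → run G
t=14: L0/L1/L2 = H/ABCDG/- → run H
t=15: L0/L1/L2 = H/ABCDG/- → run H
t=16: L0/L1/L2 = -/ABCDGH/- → run A
t=17: L0/L1/L2 = -/ABCDGH/- → run A
t=18: L0/L1/L2 = -/ABCDGH/- → run A
t=19: L0/L1/L2 = -/ABCDGH/- → run A
t=20: L0/L1/L2 = -/BCDGH/A → run B
t=21: L0/L1/L2 = -/BCDGH/A → run B
t=22: L0/L1/L2 = -/BCDGH/A → run B
t=23: L0/L1/L2 = -/BCDGH/A → run B
t=24: L0/L1/L2 = -/CDGH/AB → run C
t=25: L0/L1/L2 = -/CDGH/AB → run C
t=26: L0/L1/L2 = -/CDGH/AB → run C
t=27: L0/L1/L2 = -/CDGH/AB → run C
t=28: L0/L1/L2 = -/DGH/ABC → run D
t=29: L0/L1/L2 = -/GH/ABC → run G
t=30: L0/L1/L2 = -/GH/ABC → run G
t=31: L0/L1/L2 = -/GH/ABC → run G
t=32: L0/L1/L2 = -/H/ABC → run H
t=33: L0/L1/L2 = -/H/ABC → run H
t=34: L0/L1/L2 = -/-/ABC → run A
t=35: L0/L1/L2 = -/-/BC → run B
t=36: L0/L1/L2 = -/-/BC → run B
t=37: L0/L1/L2 = -/-/C → run C
t=38: (idle)
t=39: (idle)
t=40: (idle)
t=41: (idle)
t=42: (idle)
t=43: (idle)

completion order = F, E, D, G, H, A, B, C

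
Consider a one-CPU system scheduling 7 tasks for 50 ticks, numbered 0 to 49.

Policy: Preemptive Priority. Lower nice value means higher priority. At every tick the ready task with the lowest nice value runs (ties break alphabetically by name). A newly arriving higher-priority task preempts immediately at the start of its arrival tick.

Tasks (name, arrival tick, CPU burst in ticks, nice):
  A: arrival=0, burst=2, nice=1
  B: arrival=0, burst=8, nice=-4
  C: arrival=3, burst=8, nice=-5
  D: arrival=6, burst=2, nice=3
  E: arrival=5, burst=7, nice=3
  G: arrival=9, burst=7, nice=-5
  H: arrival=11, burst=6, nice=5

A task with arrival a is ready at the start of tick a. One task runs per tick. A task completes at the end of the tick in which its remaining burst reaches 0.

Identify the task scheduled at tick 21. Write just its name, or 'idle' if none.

running at tick 21 = B

t=0: ready={A,B} → run B
t=1: ready={A,B} → run B
t=2: ready={A,B} → run B
t=3: ready={A,B,C} → run C
t=4: ready={A,B,C} → run C
t=5: ready={A,B,C,E} → run C
t=6: ready={A,B,C,D,E} → run C
t=7: ready={A,B,C,D,E} → run C
t=8: ready={A,B,C,D,E} → run C
t=9: ready={A,B,C,D,E,G} → run C
t=10: ready={A,B,C,D,E,G} → run C
t=11: ready={A,B,D,E,G,H} → run G
t=12: ready={A,B,D,E,G,H} → run G
t=13: ready={A,B,D,E,G,H} → run G
t=14: ready={A,B,D,E,G,H} → run G
t=15: ready={A,B,D,E,G,H} → run G
t=16: ready={A,B,D,E,G,H} → run G
t=17: ready={A,B,D,E,G,H} → run G
t=18: ready={A,B,D,E,H} → run B
t=19: ready={A,B,D,E,H} → run B
t=20: ready={A,B,D,E,H} → run B
t=21: ready={A,B,D,E,H} → run B
t=22: ready={A,B,D,E,H} → run B
t=23: ready={A,D,E,H} → run A
t=24: ready={A,D,E,H} → run A
t=25: ready={D,E,H} → run D
t=26: ready={D,E,H} → run D
t=27: ready={E,H} → run E
t=28: ready={E,H} → run E
t=29: ready={E,H} → run E
t=30: ready={E,H} → run E
t=31: ready={E,H} → run E
t=32: ready={E,H} → run E
t=33: ready={E,H} → run E
t=34: ready={H} → run H
t=35: ready={H} → run H
t=36: ready={H} → run H
t=37: ready={H} → run H
t=38: ready={H} → run H
t=39: ready={H} → run H
t=40: (idle)
t=41: (idle)
t=42: (idle)
t=43: (idle)
t=44: (idle)
t=45: (idle)
t=46: (idle)
t=47: (idle)
t=48: (idle)
t=49: (idle)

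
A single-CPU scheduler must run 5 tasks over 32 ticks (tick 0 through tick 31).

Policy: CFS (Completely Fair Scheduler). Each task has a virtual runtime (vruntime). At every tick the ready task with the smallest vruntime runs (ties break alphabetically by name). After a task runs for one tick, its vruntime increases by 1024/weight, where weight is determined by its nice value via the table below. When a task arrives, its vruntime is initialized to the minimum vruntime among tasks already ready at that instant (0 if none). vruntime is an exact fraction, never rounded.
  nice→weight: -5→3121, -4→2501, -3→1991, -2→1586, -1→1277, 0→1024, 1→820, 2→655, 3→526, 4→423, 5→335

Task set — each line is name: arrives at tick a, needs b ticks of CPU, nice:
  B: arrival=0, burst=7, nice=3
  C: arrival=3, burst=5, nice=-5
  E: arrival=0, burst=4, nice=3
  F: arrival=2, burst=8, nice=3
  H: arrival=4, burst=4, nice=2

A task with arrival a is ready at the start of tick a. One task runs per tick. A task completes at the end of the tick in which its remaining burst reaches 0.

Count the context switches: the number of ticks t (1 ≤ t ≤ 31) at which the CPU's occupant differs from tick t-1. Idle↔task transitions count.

context switches = 23

t=0: vr[B=0 E=0] → run B
t=1: vr[B=512/263 E=0] → run E
t=2: vr[B=512/263 E=512/263 F=512/263] → run B
t=3: vr[B=1024/263 C=512/263 E=512/263 F=512/263] → run C
t=4: vr[B=1024/263 C=1867264/820823 E=512/263 F=512/263 H=512/263] → run E
t=5: vr[B=1024/263 C=1867264/820823 E=1024/263 F=512/263 H=512/263] → run F
t=6: vr[B=1024/263 C=1867264/820823 E=1024/263 F=1024/263 H=512/263] → run H
t=7: vr[B=1024/263 C=1867264/820823 E=1024/263 F=1024/263 H=604672/172265] → run C
t=8: vr[B=1024/263 C=2136576/820823 E=1024/263 F=1024/263 H=604672/172265] → run C
t=9: vr[B=1024/263 C=2405888/820823 E=1024/263 F=1024/263 H=604672/172265] → run C
t=10: vr[B=1024/263 C=2675200/820823 E=1024/263 F=1024/263 H=604672/172265] → run C
t=11: vr[B=1024/263 E=1024/263 F=1024/263 H=604672/172265] → run H
t=12: vr[B=1024/263 E=1024/263 F=1024/263 H=873984/172265] → run B
t=13: vr[B=1536/263 E=1024/263 F=1024/263 H=873984/172265] → run E
t=14: vr[B=1536/263 E=1536/263 F=1024/263 H=873984/172265] → run F
t=15: vr[B=1536/263 E=1536/263 F=1536/263 H=873984/172265] → run H
t=16: vr[B=1536/263 E=1536/263 F=1536/263 H=1143296/172265] → run B
t=17: vr[B=2048/263 E=1536/263 F=1536/263 H=1143296/172265] → run E
t=18: vr[B=2048/263 F=1536/263 H=1143296/172265] → run F
t=19: vr[B=2048/263 F=2048/263 H=1143296/172265] → run H
t=20: vr[B=2048/263 F=2048/263] → run B
t=21: vr[B=2560/263 F=2048/263] → run F
t=22: vr[B=2560/263 F=2560/263] → run B
t=23: vr[B=3072/263 F=2560/263] → run F
t=24: vr[B=3072/263 F=3072/263] → run B
t=25: vr[F=3072/263] → run F
t=26: vr[F=3584/263] → run F
t=27: vr[F=4096/263] → run F
t=28: (idle)
t=29: (idle)
t=30: (idle)
t=31: (idle)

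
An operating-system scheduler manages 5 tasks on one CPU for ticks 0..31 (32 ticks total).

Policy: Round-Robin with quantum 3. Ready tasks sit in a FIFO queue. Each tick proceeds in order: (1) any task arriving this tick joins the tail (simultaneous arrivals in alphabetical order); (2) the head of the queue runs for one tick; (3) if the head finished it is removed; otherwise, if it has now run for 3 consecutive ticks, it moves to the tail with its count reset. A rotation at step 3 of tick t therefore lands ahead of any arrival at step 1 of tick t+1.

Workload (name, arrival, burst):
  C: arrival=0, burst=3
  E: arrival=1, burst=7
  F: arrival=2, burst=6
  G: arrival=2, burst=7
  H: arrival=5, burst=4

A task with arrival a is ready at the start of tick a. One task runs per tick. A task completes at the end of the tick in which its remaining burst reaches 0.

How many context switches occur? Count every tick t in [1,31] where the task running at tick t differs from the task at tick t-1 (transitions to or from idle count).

t=0: queue=[C] q_used=0 → run C
t=1: queue=[C,E] q_used=1 → run C
t=2: queue=[C,E,F,G] q_used=2 → run C
t=3: queue=[E,F,G] q_used=0 → run E
t=4: queue=[E,F,G] q_used=1 → run E
t=5: queue=[E,F,G,H] q_used=2 → run E
t=6: queue=[F,G,H,E] q_used=0 → run F
t=7: queue=[F,G,H,E] q_used=1 → run F
t=8: queue=[F,G,H,E] q_used=2 → run F
t=9: queue=[G,H,E,F] q_used=0 → run G
t=10: queue=[G,H,E,F] q_used=1 → run G
t=11: queue=[G,H,E,F] q_used=2 → run G
t=12: queue=[H,E,F,G] q_used=0 → run H
t=13: queue=[H,E,F,G] q_used=1 → run H
t=14: queue=[H,E,F,G] q_used=2 → run H
t=15: queue=[E,F,G,H] q_used=0 → run E
t=16: queue=[E,F,G,H] q_used=1 → run E
t=17: queue=[E,F,G,H] q_used=2 → run E
t=18: queue=[F,G,H,E] q_used=0 → run F
t=19: queue=[F,G,H,E] q_used=1 → run F
t=20: queue=[F,G,H,E] q_used=2 → run F
t=21: queue=[G,H,E] q_used=0 → run G
t=22: queue=[G,H,E] q_used=1 → run G
t=23: queue=[G,H,E] q_used=2 → run G
t=24: queue=[H,E,G] q_used=0 → run H
t=25: queue=[E,G] q_used=0 → run E
t=26: queue=[G] q_used=0 → run G
t=27: (idle)
t=28: (idle)
t=29: (idle)
t=30: (idle)
t=31: (idle)

context switches = 11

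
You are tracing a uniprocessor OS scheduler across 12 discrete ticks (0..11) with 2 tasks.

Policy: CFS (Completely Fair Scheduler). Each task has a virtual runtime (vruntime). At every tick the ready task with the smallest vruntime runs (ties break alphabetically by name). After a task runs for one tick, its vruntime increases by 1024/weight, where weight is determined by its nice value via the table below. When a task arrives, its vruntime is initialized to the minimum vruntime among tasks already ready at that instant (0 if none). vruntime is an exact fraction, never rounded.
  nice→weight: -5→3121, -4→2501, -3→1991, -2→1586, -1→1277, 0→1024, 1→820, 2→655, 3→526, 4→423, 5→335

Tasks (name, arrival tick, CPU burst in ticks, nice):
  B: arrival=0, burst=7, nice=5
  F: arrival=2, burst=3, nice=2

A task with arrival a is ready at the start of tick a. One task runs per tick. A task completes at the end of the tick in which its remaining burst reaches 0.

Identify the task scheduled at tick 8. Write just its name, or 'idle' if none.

t=0: vr[B=0] → run B
t=1: vr[B=1024/335] → run B
t=2: vr[B=2048/335 F=2048/335] → run B
t=3: vr[B=3072/335 F=2048/335] → run F
t=4: vr[B=3072/335 F=336896/43885] → run F
t=5: vr[B=3072/335 F=405504/43885] → run B
t=6: vr[B=4096/335 F=405504/43885] → run F
t=7: vr[B=4096/335] → run B
t=8: vr[B=1024/67] → run B
t=9: vr[B=6144/335] → run B
t=10: (idle)
t=11: (idle)

running at tick 8 = B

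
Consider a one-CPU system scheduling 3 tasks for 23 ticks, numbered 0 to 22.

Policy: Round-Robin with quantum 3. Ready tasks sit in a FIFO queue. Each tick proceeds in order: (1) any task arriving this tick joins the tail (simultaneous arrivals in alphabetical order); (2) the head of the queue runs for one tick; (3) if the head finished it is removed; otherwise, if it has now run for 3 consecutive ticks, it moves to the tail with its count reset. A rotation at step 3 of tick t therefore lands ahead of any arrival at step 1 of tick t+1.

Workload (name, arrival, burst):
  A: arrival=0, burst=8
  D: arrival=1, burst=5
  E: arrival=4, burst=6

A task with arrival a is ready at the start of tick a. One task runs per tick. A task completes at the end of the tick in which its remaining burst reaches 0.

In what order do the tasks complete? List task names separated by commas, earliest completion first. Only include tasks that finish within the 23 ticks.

completion order = D, A, E

t=0: queue=[A] q_used=0 → run A
t=1: queue=[A,D] q_used=1 → run A
t=2: queue=[A,D] q_used=2 → run A
t=3: queue=[D,A] q_used=0 → run D
t=4: queue=[D,A,E] q_used=1 → run D
t=5: queue=[D,A,E] q_used=2 → run D
t=6: queue=[A,E,D] q_used=0 → run A
t=7: queue=[A,E,D] q_used=1 → run A
t=8: queue=[A,E,D] q_used=2 → run A
t=9: queue=[E,D,A] q_used=0 → run E
t=10: queue=[E,D,A] q_used=1 → run E
t=11: queue=[E,D,A] q_used=2 → run E
t=12: queue=[D,A,E] q_used=0 → run D
t=13: queue=[D,A,E] q_used=1 → run D
t=14: queue=[A,E] q_used=0 → run A
t=15: queue=[A,E] q_used=1 → run A
t=16: queue=[E] q_used=0 → run E
t=17: queue=[E] q_used=1 → run E
t=18: queue=[E] q_used=2 → run E
t=19: (idle)
t=20: (idle)
t=21: (idle)
t=22: (idle)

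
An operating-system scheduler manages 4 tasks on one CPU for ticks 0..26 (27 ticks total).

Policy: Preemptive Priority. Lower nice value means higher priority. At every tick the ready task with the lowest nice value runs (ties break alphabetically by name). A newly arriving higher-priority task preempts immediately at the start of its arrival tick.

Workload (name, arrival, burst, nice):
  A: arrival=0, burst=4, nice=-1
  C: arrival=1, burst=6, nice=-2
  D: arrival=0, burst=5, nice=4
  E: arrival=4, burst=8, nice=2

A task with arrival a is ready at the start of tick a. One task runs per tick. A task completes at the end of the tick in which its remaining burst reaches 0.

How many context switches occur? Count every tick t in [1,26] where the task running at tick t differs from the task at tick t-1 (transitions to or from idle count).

context switches = 5

t=0: ready={A,D} → run A
t=1: ready={A,C,D} → run C
t=2: ready={A,C,D} → run C
t=3: ready={A,C,D} → run C
t=4: ready={A,C,D,E} → run C
t=5: ready={A,C,D,E} → run C
t=6: ready={A,C,D,E} → run C
t=7: ready={A,D,E} → run A
t=8: ready={A,D,E} → run A
t=9: ready={A,D,E} → run A
t=10: ready={D,E} → run E
t=11: ready={D,E} → run E
t=12: ready={D,E} → run E
t=13: ready={D,E} → run E
t=14: ready={D,E} → run E
t=15: ready={D,E} → run E
t=16: ready={D,E} → run E
t=17: ready={D,E} → run E
t=18: ready={D} → run D
t=19: ready={D} → run D
t=20: ready={D} → run D
t=21: ready={D} → run D
t=22: ready={D} → run D
t=23: (idle)
t=24: (idle)
t=25: (idle)
t=26: (idle)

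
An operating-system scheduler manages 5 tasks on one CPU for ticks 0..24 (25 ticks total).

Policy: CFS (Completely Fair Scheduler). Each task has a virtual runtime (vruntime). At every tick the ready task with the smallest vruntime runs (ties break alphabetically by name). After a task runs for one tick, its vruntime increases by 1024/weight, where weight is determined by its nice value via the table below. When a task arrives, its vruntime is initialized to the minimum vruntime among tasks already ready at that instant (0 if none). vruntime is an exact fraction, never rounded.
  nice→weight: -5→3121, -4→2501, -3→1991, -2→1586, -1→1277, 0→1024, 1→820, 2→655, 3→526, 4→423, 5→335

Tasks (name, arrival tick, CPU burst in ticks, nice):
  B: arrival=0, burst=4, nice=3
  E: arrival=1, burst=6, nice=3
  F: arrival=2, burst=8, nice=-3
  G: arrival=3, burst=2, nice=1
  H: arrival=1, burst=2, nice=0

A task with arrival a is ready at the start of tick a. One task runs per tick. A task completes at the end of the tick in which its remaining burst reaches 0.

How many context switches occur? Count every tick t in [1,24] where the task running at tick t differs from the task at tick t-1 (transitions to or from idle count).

context switches = 15

t=0: vr[B=0] → run B
t=1: vr[B=512/263 E=512/263 H=512/263] → run B
t=2: vr[B=1024/263 E=512/263 F=512/263 H=512/263] → run E
t=3: vr[B=1024/263 E=1024/263 F=512/263 G=512/263 H=512/263] → run F
t=4: vr[B=1024/263 E=1024/263 F=1288704/523633 G=512/263 H=512/263] → run G
t=5: vr[B=1024/263 E=1024/263 F=1288704/523633 G=172288/53915 H=512/263] → run H
t=6: vr[B=1024/263 E=1024/263 F=1288704/523633 G=172288/53915 H=775/263] → run F
t=7: vr[B=1024/263 E=1024/263 F=1558016/523633 G=172288/53915 H=775/263] → run H
t=8: vr[B=1024/263 E=1024/263 F=1558016/523633 G=172288/53915] → run F
t=9: vr[B=1024/263 E=1024/263 F=1827328/523633 G=172288/53915] → run G
t=10: vr[B=1024/263 E=1024/263 F=1827328/523633] → run F
t=11: vr[B=1024/263 E=1024/263 F=2096640/523633] → run B
t=12: vr[B=1536/263 E=1024/263 F=2096640/523633] → run E
t=13: vr[B=1536/263 E=1536/263 F=2096640/523633] → run F
t=14: vr[B=1536/263 E=1536/263 F=2365952/523633] → run F
t=15: vr[B=1536/263 E=1536/263 F=2635264/523633] → run F
t=16: vr[B=1536/263 E=1536/263 F=2904576/523633] → run F
t=17: vr[B=1536/263 E=1536/263] → run B
t=18: vr[E=1536/263] → run E
t=19: vr[E=2048/263] → run E
t=20: vr[E=2560/263] → run E
t=21: vr[E=3072/263] → run E
t=22: (idle)
t=23: (idle)
t=24: (idle)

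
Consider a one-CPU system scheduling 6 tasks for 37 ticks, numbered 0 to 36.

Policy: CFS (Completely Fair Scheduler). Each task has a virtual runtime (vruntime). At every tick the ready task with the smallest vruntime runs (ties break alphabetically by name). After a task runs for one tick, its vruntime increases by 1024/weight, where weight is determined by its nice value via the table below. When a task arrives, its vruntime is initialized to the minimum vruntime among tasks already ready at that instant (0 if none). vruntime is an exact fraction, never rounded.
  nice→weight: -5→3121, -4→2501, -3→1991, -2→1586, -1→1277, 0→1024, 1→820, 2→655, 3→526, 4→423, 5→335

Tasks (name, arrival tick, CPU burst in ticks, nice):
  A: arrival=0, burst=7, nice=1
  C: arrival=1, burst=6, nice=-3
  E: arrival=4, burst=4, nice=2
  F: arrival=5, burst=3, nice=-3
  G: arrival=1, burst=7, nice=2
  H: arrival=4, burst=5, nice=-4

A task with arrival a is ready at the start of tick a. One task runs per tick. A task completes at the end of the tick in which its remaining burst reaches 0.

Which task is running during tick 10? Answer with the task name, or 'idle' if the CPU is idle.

running at tick 10 = F

t=0: vr[A=0] → run A
t=1: vr[A=256/205 C=256/205 G=256/205] → run A
t=2: vr[A=512/205 C=256/205 G=256/205] → run C
t=3: vr[A=512/205 C=719616/408155 G=256/205] → run G
t=4: vr[A=512/205 C=719616/408155 E=719616/408155 G=15104/5371 H=719616/408155] → run C
t=5: vr[A=512/205 C=929536/408155 E=719616/408155 F=719616/408155 G=15104/5371 H=719616/408155] → run E
t=6: vr[A=512/205 C=929536/408155 E=35571968/10693661 F=719616/408155 G=15104/5371 H=719616/408155] → run F
t=7: vr[A=512/205 C=929536/408155 E=35571968/10693661 F=929536/408155 G=15104/5371 H=719616/408155] → run H
t=8: vr[A=512/205 C=929536/408155 E=35571968/10693661 F=929536/408155 G=15104/5371 H=54090496/24897455] → run H
t=9: vr[A=512/205 C=929536/408155 E=35571968/10693661 F=929536/408155 G=15104/5371 H=64284416/24897455] → run C
t=10: vr[A=512/205 C=1139456/408155 E=35571968/10693661 F=929536/408155 G=15104/5371 H=64284416/24897455] → run F
t=11: vr[A=512/205 C=1139456/408155 E=35571968/10693661 F=1139456/408155 G=15104/5371 H=64284416/24897455] → run A
t=12: vr[A=768/205 C=1139456/408155 E=35571968/10693661 F=1139456/408155 G=15104/5371 H=64284416/24897455] → run H
t=13: vr[A=768/205 C=1139456/408155 E=35571968/10693661 F=1139456/408155 G=15104/5371 H=74478336/24897455] → run C
t=14: vr[A=768/205 C=1349376/408155 E=35571968/10693661 F=1139456/408155 G=15104/5371 H=74478336/24897455] → run F
t=15: vr[A=768/205 C=1349376/408155 E=35571968/10693661 G=15104/5371 H=74478336/24897455] → run G
t=16: vr[A=768/205 C=1349376/408155 E=35571968/10693661 G=117504/26855 H=74478336/24897455] → run H
t=17: vr[A=768/205 C=1349376/408155 E=35571968/10693661 G=117504/26855 H=84672256/24897455] → run C
t=18: vr[A=768/205 C=1559296/408155 E=35571968/10693661 G=117504/26855 H=84672256/24897455] → run E
t=19: vr[A=768/205 C=1559296/408155 E=261449984/53468305 G=117504/26855 H=84672256/24897455] → run H
t=20: vr[A=768/205 C=1559296/408155 E=261449984/53468305 G=117504/26855] → run A
t=21: vr[A=1024/205 C=1559296/408155 E=261449984/53468305 G=117504/26855] → run C
t=22: vr[A=1024/205 E=261449984/53468305 G=117504/26855] → run G
t=23: vr[A=1024/205 E=261449984/53468305 G=159488/26855] → run E
t=24: vr[A=1024/205 E=345040128/53468305 G=159488/26855] → run A
t=25: vr[A=256/41 E=345040128/53468305 G=159488/26855] → run G
t=26: vr[A=256/41 E=345040128/53468305 G=201472/26855] → run A
t=27: vr[A=1536/205 E=345040128/53468305 G=201472/26855] → run E
t=28: vr[A=1536/205 G=201472/26855] → run A
t=29: vr[G=201472/26855] → run G
t=30: vr[G=243456/26855] → run G
t=31: vr[G=57088/5371] → run G
t=32: (idle)
t=33: (idle)
t=34: (idle)
t=35: (idle)
t=36: (idle)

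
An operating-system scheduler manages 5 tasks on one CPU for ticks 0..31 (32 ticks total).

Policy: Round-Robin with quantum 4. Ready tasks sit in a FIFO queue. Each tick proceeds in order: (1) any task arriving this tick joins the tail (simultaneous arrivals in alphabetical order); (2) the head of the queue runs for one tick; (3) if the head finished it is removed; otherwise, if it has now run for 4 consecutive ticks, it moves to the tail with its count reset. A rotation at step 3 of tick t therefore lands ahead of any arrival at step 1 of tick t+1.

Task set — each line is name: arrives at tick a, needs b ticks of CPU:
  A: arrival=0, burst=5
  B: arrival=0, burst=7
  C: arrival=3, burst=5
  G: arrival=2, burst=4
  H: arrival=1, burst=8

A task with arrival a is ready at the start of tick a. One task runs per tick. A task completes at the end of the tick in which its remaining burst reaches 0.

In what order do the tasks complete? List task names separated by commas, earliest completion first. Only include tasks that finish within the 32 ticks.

t=0: queue=[A,B] q_used=0 → run A
t=1: queue=[A,B,H] q_used=1 → run A
t=2: queue=[A,B,H,G] q_used=2 → run A
t=3: queue=[A,B,H,G,C] q_used=3 → run A
t=4: queue=[B,H,G,C,A] q_used=0 → run B
t=5: queue=[B,H,G,C,A] q_used=1 → run B
t=6: queue=[B,H,G,C,A] q_used=2 → run B
t=7: queue=[B,H,G,C,A] q_used=3 → run B
t=8: queue=[H,G,C,A,B] q_used=0 → run H
t=9: queue=[H,G,C,A,B] q_used=1 → run H
t=10: queue=[H,G,C,A,B] q_used=2 → run H
t=11: queue=[H,G,C,A,B] q_used=3 → run H
t=12: queue=[G,C,A,B,H] q_used=0 → run G
t=13: queue=[G,C,A,B,H] q_used=1 → run G
t=14: queue=[G,C,A,B,H] q_used=2 → run G
t=15: queue=[G,C,A,B,H] q_used=3 → run G
t=16: queue=[C,A,B,H] q_used=0 → run C
t=17: queue=[C,A,B,H] q_used=1 → run C
t=18: queue=[C,A,B,H] q_used=2 → run C
t=19: queue=[C,A,B,H] q_used=3 → run C
t=20: queue=[A,B,H,C] q_used=0 → run A
t=21: queue=[B,H,C] q_used=0 → run B
t=22: queue=[B,H,C] q_used=1 → run B
t=23: queue=[B,H,C] q_used=2 → run B
t=24: queue=[H,C] q_used=0 → run H
t=25: queue=[H,C] q_used=1 → run H
t=26: queue=[H,C] q_used=2 → run H
t=27: queue=[H,C] q_used=3 → run H
t=28: queue=[C] q_used=0 → run C
t=29: (idle)
t=30: (idle)
t=31: (idle)

completion order = G, A, B, H, C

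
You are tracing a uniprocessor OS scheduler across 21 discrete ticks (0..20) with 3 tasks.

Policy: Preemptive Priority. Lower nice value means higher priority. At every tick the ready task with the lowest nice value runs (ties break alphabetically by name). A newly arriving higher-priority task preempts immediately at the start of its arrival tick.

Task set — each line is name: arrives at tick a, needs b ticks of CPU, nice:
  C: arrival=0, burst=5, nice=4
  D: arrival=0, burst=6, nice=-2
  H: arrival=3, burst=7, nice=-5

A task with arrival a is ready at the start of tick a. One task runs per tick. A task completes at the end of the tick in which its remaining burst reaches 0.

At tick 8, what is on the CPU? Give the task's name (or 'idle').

t=0: ready={C,D} → run D
t=1: ready={C,D} → run D
t=2: ready={C,D} → run D
t=3: ready={C,D,H} → run H
t=4: ready={C,D,H} → run H
t=5: ready={C,D,H} → run H
t=6: ready={C,D,H} → run H
t=7: ready={C,D,H} → run H
t=8: ready={C,D,H} → run H
t=9: ready={C,D,H} → run H
t=10: ready={C,D} → run D
t=11: ready={C,D} → run D
t=12: ready={C,D} → run D
t=13: ready={C} → run C
t=14: ready={C} → run C
t=15: ready={C} → run C
t=16: ready={C} → run C
t=17: ready={C} → run C
t=18: (idle)
t=19: (idle)
t=20: (idle)

running at tick 8 = H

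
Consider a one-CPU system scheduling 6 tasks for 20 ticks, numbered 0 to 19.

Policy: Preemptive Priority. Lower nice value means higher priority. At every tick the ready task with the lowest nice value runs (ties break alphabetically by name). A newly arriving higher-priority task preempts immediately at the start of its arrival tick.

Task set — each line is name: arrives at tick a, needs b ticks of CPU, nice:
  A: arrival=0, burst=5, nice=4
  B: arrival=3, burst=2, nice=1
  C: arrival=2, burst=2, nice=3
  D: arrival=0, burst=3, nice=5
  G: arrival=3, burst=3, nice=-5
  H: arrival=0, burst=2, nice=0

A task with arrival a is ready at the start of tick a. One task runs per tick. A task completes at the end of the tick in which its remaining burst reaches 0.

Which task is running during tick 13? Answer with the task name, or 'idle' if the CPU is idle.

running at tick 13 = A

t=0: ready={A,D,H} → run H
t=1: ready={A,D,H} → run H
t=2: ready={A,C,D} → run C
t=3: ready={A,B,C,D,G} → run G
t=4: ready={A,B,C,D,G} → run G
t=5: ready={A,B,C,D,G} → run G
t=6: ready={A,B,C,D} → run B
t=7: ready={A,B,C,D} → run B
t=8: ready={A,C,D} → run C
t=9: ready={A,D} → run A
t=10: ready={A,D} → run A
t=11: ready={A,D} → run A
t=12: ready={A,D} → run A
t=13: ready={A,D} → run A
t=14: ready={D} → run D
t=15: ready={D} → run D
t=16: ready={D} → run D
t=17: (idle)
t=18: (idle)
t=19: (idle)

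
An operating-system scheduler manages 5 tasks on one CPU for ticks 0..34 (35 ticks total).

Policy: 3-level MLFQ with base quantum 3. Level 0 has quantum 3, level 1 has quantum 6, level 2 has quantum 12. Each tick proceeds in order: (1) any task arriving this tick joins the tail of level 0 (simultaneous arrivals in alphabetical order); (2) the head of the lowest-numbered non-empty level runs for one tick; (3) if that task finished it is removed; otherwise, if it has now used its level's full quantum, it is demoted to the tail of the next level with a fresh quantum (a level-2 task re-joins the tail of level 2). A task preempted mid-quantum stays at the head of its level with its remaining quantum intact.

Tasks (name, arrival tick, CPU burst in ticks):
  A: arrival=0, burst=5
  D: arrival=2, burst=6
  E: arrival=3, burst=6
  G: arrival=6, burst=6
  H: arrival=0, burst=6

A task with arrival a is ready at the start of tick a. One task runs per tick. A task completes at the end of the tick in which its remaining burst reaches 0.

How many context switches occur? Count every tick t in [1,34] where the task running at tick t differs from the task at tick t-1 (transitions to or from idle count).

t=0: L0/L1/L2 = AH/-/- → run A
t=1: L0/L1/L2 = AH/-/- → run A
t=2: L0/L1/L2 = AHD/-/- → run A
t=3: L0/L1/L2 = HDE/A/- → run H
t=4: L0/L1/L2 = HDE/A/- → run H
t=5: L0/L1/L2 = HDE/A/- → run H
t=6: L0/L1/L2 = DEG/AH/- → run D
t=7: L0/L1/L2 = DEG/AH/- → run D
t=8: L0/L1/L2 = DEG/AH/- → run D
t=9: L0/L1/L2 = EG/AHD/- → run E
t=10: L0/L1/L2 = EG/AHD/- → run E
t=11: L0/L1/L2 = EG/AHD/- → run E
t=12: L0/L1/L2 = G/AHDE/- → run G
t=13: L0/L1/L2 = G/AHDE/- → run G
t=14: L0/L1/L2 = G/AHDE/- → run G
t=15: L0/L1/L2 = -/AHDEG/- → run A
t=16: L0/L1/L2 = -/AHDEG/- → run A
t=17: L0/L1/L2 = -/HDEG/- → run H
t=18: L0/L1/L2 = -/HDEG/- → run H
t=19: L0/L1/L2 = -/HDEG/- → run H
t=20: L0/L1/L2 = -/DEG/- → run D
t=21: L0/L1/L2 = -/DEG/- → run D
t=22: L0/L1/L2 = -/DEG/- → run D
t=23: L0/L1/L2 = -/EG/- → run E
t=24: L0/L1/L2 = -/EG/- → run E
t=25: L0/L1/L2 = -/EG/- → run E
t=26: L0/L1/L2 = -/G/- → run G
t=27: L0/L1/L2 = -/G/- → run G
t=28: L0/L1/L2 = -/G/- → run G
t=29: (idle)
t=30: (idle)
t=31: (idle)
t=32: (idle)
t=33: (idle)
t=34: (idle)

context switches = 10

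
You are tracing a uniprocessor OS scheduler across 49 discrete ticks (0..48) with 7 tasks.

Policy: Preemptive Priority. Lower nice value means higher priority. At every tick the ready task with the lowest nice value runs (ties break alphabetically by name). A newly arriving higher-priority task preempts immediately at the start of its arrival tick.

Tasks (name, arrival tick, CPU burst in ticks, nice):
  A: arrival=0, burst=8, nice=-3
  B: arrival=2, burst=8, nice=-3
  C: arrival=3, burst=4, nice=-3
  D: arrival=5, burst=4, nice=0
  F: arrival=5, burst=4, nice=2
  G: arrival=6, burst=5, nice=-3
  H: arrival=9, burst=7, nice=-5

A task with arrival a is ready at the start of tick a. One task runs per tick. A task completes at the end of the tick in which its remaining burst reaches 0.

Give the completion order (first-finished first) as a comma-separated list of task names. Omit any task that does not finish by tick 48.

completion order = A, H, B, C, G, D, F

t=0: ready={A} → run A
t=1: ready={A} → run A
t=2: ready={A,B} → run A
t=3: ready={A,B,C} → run A
t=4: ready={A,B,C} → run A
t=5: ready={A,B,C,D,F} → run A
t=6: ready={A,B,C,D,F,G} → run A
t=7: ready={A,B,C,D,F,G} → run A
t=8: ready={B,C,D,F,G} → run B
t=9: ready={B,C,D,F,G,H} → run H
t=10: ready={B,C,D,F,G,H} → run H
t=11: ready={B,C,D,F,G,H} → run H
t=12: ready={B,C,D,F,G,H} → run H
t=13: ready={B,C,D,F,G,H} → run H
t=14: ready={B,C,D,F,G,H} → run H
t=15: ready={B,C,D,F,G,H} → run H
t=16: ready={B,C,D,F,G} → run B
t=17: ready={B,C,D,F,G} → run B
t=18: ready={B,C,D,F,G} → run B
t=19: ready={B,C,D,F,G} → run B
t=20: ready={B,C,D,F,G} → run B
t=21: ready={B,C,D,F,G} → run B
t=22: ready={B,C,D,F,G} → run B
t=23: ready={C,D,F,G} → run C
t=24: ready={C,D,F,G} → run C
t=25: ready={C,D,F,G} → run C
t=26: ready={C,D,F,G} → run C
t=27: ready={D,F,G} → run G
t=28: ready={D,F,G} → run G
t=29: ready={D,F,G} → run G
t=30: ready={D,F,G} → run G
t=31: ready={D,F,G} → run G
t=32: ready={D,F} → run D
t=33: ready={D,F} → run D
t=34: ready={D,F} → run D
t=35: ready={D,F} → run D
t=36: ready={F} → run F
t=37: ready={F} → run F
t=38: ready={F} → run F
t=39: ready={F} → run F
t=40: (idle)
t=41: (idle)
t=42: (idle)
t=43: (idle)
t=44: (idle)
t=45: (idle)
t=46: (idle)
t=47: (idle)
t=48: (idle)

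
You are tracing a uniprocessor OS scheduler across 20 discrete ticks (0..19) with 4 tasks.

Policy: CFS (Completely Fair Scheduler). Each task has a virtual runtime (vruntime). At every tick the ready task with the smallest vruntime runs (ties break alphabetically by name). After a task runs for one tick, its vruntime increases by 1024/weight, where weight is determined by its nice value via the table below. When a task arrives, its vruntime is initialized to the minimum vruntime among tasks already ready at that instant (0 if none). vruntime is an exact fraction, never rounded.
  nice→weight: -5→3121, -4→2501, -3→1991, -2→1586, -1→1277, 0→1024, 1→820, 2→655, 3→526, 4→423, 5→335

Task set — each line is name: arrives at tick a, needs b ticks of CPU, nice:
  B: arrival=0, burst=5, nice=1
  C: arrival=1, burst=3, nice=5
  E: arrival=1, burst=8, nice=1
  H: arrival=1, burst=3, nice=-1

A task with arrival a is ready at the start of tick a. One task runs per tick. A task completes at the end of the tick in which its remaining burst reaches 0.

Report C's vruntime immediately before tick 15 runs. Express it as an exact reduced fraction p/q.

t=0: vr[B=0] → run B
t=1: vr[B=256/205 C=256/205 E=256/205 H=256/205] → run B
t=2: vr[B=512/205 C=256/205 E=256/205 H=256/205] → run C
t=3: vr[B=512/205 C=59136/13735 E=256/205 H=256/205] → run E
t=4: vr[B=512/205 C=59136/13735 E=512/205 H=256/205] → run H
t=5: vr[B=512/205 C=59136/13735 E=512/205 H=536832/261785] → run H
t=6: vr[B=512/205 C=59136/13735 E=512/205 H=746752/261785] → run B
t=7: vr[B=768/205 C=59136/13735 E=512/205 H=746752/261785] → run E
t=8: vr[B=768/205 C=59136/13735 E=768/205 H=746752/261785] → run H
t=9: vr[B=768/205 C=59136/13735 E=768/205] → run B
t=10: vr[B=1024/205 C=59136/13735 E=768/205] → run E
t=11: vr[B=1024/205 C=59136/13735 E=1024/205] → run C
t=12: vr[B=1024/205 C=20224/2747 E=1024/205] → run B
t=13: vr[C=20224/2747 E=1024/205] → run E
t=14: vr[C=20224/2747 E=256/41] → run E
t=15: vr[C=20224/2747 E=1536/205] → run C
t=16: vr[E=1536/205] → run E
t=17: vr[E=1792/205] → run E
t=18: vr[E=2048/205] → run E
t=19: (idle)

vruntime(C, start of tick 15) = 20224/2747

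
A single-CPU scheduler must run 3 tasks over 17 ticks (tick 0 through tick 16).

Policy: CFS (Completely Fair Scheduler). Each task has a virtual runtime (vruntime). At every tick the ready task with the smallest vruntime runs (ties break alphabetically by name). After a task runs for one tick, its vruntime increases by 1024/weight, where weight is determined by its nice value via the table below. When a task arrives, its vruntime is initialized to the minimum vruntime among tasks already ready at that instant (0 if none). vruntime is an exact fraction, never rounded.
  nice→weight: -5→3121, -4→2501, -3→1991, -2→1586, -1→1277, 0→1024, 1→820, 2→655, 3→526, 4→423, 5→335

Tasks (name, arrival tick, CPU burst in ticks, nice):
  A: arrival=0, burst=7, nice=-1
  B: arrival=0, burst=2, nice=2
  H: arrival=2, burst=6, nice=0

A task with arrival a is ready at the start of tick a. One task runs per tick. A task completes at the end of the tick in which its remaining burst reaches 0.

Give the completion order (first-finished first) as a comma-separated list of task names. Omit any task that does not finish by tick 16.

completion order = B, A, H

t=0: vr[A=0 B=0] → run A
t=1: vr[A=1024/1277 B=0] → run B
t=2: vr[A=1024/1277 B=1024/655 H=1024/1277] → run A
t=3: vr[A=2048/1277 B=1024/655 H=1024/1277] → run H
t=4: vr[A=2048/1277 B=1024/655 H=2301/1277] → run B
t=5: vr[A=2048/1277 H=2301/1277] → run A
t=6: vr[A=3072/1277 H=2301/1277] → run H
t=7: vr[A=3072/1277 H=3578/1277] → run A
t=8: vr[A=4096/1277 H=3578/1277] → run H
t=9: vr[A=4096/1277 H=4855/1277] → run A
t=10: vr[A=5120/1277 H=4855/1277] → run H
t=11: vr[A=5120/1277 H=6132/1277] → run A
t=12: vr[A=6144/1277 H=6132/1277] → run H
t=13: vr[A=6144/1277 H=7409/1277] → run A
t=14: vr[H=7409/1277] → run H
t=15: (idle)
t=16: (idle)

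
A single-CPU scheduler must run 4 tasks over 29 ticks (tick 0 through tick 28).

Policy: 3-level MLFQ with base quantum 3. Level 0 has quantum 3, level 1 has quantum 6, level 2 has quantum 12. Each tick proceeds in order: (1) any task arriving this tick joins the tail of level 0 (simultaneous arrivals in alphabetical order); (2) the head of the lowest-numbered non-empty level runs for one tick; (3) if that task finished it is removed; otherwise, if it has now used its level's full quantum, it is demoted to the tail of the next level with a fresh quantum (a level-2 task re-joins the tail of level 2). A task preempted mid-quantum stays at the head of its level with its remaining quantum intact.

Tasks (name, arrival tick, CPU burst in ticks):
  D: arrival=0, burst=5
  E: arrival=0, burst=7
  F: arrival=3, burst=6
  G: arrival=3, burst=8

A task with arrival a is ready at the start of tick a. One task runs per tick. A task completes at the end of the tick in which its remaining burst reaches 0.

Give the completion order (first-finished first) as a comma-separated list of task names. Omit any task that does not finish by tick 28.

completion order = D, E, F, G

t=0: L0/L1/L2 = DE/-/- → run D
t=1: L0/L1/L2 = DE/-/- → run D
t=2: L0/L1/L2 = DE/-/- → run D
t=3: L0/L1/L2 = EFG/D/- → run E
t=4: L0/L1/L2 = EFG/D/- → run E
t=5: L0/L1/L2 = EFG/D/- → run E
t=6: L0/L1/L2 = FG/DE/- → run F
t=7: L0/L1/L2 = FG/DE/- → run F
t=8: L0/L1/L2 = FG/DE/- → run F
t=9: L0/L1/L2 = G/DEF/- → run G
t=10: L0/L1/L2 = G/DEF/- → run G
t=11: L0/L1/L2 = G/DEF/- → run G
t=12: L0/L1/L2 = -/DEFG/- → run D
t=13: L0/L1/L2 = -/DEFG/- → run D
t=14: L0/L1/L2 = -/EFG/- → run E
t=15: L0/L1/L2 = -/EFG/- → run E
t=16: L0/L1/L2 = -/EFG/- → run E
t=17: L0/L1/L2 = -/EFG/- → run E
t=18: L0/L1/L2 = -/FG/- → run F
t=19: L0/L1/L2 = -/FG/- → run F
t=20: L0/L1/L2 = -/FG/- → run F
t=21: L0/L1/L2 = -/G/- → run G
t=22: L0/L1/L2 = -/G/- → run G
t=23: L0/L1/L2 = -/G/- → run G
t=24: L0/L1/L2 = -/G/- → run G
t=25: L0/L1/L2 = -/G/- → run G
t=26: (idle)
t=27: (idle)
t=28: (idle)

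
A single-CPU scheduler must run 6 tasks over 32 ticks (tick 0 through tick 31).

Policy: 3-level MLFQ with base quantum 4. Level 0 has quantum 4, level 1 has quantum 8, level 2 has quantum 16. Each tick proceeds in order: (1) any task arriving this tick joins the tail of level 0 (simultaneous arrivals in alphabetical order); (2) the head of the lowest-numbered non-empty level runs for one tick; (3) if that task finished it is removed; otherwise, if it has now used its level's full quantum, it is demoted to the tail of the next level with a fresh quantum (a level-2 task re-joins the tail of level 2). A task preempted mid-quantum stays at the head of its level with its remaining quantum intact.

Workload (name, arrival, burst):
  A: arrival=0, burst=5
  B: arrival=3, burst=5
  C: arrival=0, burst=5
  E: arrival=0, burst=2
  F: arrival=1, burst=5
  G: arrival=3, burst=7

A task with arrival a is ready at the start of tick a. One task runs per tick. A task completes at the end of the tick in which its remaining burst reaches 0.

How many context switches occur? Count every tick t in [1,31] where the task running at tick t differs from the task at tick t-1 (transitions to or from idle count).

context switches = 11

t=0: L0/L1/L2 = ACE/-/- → run A
t=1: L0/L1/L2 = ACEF/-/- → run A
t=2: L0/L1/L2 = ACEF/-/- → run A
t=3: L0/L1/L2 = ACEFBG/-/- → run A
t=4: L0/L1/L2 = CEFBG/A/- → run C
t=5: L0/L1/L2 = CEFBG/A/- → run C
t=6: L0/L1/L2 = CEFBG/A/- → run C
t=7: L0/L1/L2 = CEFBG/A/- → run C
t=8: L0/L1/L2 = EFBG/AC/- → run E
t=9: L0/L1/L2 = EFBG/AC/- → run E
t=10: L0/L1/L2 = FBG/AC/- → run F
t=11: L0/L1/L2 = FBG/AC/- → run F
t=12: L0/L1/L2 = FBG/AC/- → run F
t=13: L0/L1/L2 = FBG/AC/- → run F
t=14: L0/L1/L2 = BG/ACF/- → run B
t=15: L0/L1/L2 = BG/ACF/- → run B
t=16: L0/L1/L2 = BG/ACF/- → run B
t=17: L0/L1/L2 = BG/ACF/- → run B
t=18: L0/L1/L2 = G/ACFB/- → run G
t=19: L0/L1/L2 = G/ACFB/- → run G
t=20: L0/L1/L2 = G/ACFB/- → run G
t=21: L0/L1/L2 = G/ACFB/- → run G
t=22: L0/L1/L2 = -/ACFBG/- → run A
t=23: L0/L1/L2 = -/CFBG/- → run C
t=24: L0/L1/L2 = -/FBG/- → run F
t=25: L0/L1/L2 = -/BG/- → run B
t=26: L0/L1/L2 = -/G/- → run G
t=27: L0/L1/L2 = -/G/- → run G
t=28: L0/L1/L2 = -/G/- → run G
t=29: (idle)
t=30: (idle)
t=31: (idle)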